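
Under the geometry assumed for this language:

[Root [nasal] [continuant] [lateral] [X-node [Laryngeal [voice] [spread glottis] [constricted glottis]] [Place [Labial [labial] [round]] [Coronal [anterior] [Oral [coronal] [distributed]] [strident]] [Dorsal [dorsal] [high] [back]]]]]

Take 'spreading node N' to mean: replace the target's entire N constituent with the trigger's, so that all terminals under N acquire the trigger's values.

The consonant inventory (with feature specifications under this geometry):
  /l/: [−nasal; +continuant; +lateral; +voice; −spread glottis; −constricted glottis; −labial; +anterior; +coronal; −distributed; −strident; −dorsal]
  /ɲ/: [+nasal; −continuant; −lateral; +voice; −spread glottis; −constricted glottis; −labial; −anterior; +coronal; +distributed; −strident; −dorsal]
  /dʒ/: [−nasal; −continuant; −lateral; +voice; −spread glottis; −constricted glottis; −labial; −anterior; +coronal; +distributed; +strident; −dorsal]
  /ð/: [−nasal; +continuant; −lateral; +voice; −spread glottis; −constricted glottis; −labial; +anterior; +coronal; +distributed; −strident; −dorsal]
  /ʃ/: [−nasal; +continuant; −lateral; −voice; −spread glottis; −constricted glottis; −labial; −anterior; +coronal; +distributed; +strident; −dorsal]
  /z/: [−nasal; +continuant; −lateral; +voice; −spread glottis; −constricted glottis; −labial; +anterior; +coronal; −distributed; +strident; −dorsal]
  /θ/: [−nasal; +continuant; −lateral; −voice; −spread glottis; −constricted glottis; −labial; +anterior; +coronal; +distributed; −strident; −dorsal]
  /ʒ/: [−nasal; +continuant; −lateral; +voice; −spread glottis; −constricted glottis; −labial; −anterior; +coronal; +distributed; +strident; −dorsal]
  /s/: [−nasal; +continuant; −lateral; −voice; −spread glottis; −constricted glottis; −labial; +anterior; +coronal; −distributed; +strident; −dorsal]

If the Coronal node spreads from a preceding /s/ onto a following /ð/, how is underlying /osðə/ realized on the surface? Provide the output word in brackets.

The Coronal node dominates the terminals [anterior], [coronal], [distributed], [strident].
The target acquires /s/'s values for everything under Coronal — [+anterior], [+coronal], [−distributed], [+strident] — while keeping its own [nasal], [continuant], [lateral], ….
Among the inventory, only /z/ has exactly this specification, giving the surface form [oszə].

[oszə]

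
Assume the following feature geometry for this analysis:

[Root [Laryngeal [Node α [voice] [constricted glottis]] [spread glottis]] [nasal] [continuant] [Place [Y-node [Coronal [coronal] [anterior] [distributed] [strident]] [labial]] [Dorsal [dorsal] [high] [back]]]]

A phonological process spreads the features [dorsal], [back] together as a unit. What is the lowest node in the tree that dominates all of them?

Dorsal

[dorsal] lies under Dorsal (below Place).
[back]: Root → Place → Dorsal → [back].
Dorsal is the lowest common ancestor — every listed feature sits under it, and no single subconstituent of Dorsal covers them all.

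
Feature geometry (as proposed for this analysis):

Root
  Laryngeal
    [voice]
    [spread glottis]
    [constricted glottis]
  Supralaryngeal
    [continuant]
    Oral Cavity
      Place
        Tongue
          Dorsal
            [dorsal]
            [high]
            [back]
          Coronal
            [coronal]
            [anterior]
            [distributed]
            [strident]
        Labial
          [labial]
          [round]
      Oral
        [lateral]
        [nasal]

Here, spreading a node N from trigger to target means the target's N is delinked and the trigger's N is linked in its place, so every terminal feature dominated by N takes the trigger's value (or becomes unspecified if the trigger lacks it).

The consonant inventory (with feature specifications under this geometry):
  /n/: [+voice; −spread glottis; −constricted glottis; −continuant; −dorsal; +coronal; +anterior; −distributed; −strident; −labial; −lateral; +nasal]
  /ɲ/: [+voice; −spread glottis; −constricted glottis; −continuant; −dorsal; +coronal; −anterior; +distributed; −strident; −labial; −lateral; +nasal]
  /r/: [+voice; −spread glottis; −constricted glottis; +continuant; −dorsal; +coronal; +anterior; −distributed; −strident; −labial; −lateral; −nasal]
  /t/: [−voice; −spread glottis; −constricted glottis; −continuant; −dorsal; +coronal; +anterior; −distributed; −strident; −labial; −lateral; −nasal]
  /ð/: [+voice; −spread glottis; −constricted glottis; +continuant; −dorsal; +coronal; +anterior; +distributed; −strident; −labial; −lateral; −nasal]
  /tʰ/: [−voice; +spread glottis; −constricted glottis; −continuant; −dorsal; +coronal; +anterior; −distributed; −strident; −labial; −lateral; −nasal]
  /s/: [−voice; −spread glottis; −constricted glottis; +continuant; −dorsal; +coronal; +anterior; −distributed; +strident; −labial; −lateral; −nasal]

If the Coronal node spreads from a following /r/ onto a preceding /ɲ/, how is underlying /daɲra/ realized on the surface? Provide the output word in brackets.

[danra]

The Coronal node dominates the terminals [coronal], [anterior], [distributed], [strident].
After delinking /ɲ/'s Coronal and linking /r/'s, the affected terminals become [+coronal], [+anterior], [−distributed], [−strident]; [voice], [spread glottis], [constricted glottis], … (outside Coronal) are retained from /ɲ/.
The resulting bundle matches /n/ in the inventory; substituting it for /ɲ/ gives [danra].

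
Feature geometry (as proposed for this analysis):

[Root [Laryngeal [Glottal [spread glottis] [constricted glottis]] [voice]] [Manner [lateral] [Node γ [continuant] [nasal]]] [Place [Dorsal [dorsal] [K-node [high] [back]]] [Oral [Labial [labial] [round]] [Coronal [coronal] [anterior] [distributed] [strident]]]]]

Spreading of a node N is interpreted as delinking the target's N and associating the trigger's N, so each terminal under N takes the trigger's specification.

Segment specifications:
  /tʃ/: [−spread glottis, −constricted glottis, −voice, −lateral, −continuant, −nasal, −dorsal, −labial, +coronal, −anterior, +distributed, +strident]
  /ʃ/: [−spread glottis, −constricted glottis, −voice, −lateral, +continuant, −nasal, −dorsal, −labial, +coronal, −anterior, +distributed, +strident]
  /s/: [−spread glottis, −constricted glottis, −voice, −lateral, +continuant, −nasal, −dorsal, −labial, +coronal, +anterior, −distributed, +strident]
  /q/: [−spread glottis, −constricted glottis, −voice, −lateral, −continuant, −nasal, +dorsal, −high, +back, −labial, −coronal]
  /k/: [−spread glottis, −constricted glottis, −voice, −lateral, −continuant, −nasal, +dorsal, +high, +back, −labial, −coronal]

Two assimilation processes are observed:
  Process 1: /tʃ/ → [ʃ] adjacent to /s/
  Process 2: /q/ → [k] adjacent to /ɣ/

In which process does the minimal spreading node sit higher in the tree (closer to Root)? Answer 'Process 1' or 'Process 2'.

Process 1

Process 1 alters [continuant]; the lowest dominating node is [continuant] (depth 3 from Root).
Process 2 alters [high]; the lowest dominating node is [high] (depth 4 from Root).
[continuant] is closer to Root than [high], so Process 1 spreads the higher node.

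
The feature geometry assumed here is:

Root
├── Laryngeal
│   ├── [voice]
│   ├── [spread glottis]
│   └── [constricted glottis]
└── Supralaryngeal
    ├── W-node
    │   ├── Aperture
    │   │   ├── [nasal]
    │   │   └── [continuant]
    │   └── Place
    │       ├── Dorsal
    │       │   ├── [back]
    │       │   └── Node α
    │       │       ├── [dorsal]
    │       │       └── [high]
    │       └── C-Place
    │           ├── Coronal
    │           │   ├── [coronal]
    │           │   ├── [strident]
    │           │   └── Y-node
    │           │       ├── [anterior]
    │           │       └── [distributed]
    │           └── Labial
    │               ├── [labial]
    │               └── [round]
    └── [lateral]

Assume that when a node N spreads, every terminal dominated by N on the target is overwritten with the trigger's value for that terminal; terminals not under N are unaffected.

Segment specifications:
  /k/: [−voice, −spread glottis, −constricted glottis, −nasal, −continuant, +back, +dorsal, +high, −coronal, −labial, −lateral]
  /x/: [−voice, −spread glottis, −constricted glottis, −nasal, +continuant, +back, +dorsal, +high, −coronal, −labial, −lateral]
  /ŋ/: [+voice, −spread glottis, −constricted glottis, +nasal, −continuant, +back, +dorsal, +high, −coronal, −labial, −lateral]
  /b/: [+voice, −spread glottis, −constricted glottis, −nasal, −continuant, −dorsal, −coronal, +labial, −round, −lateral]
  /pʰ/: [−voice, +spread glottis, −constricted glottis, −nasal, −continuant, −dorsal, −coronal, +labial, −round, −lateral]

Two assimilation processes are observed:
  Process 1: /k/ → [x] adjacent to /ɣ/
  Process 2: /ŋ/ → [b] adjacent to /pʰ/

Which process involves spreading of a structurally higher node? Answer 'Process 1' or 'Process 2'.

In Process 1, [continuant] changes, so the minimal spreading node is [continuant] at depth 4.
Process 2: the features that change are [nasal], [labial], [round], [dorsal], [high], [back]; the minimal node is W-node (depth 2).
Depth 2 < depth 4; Process 2 involves the structurally higher constituent W-node.

Process 2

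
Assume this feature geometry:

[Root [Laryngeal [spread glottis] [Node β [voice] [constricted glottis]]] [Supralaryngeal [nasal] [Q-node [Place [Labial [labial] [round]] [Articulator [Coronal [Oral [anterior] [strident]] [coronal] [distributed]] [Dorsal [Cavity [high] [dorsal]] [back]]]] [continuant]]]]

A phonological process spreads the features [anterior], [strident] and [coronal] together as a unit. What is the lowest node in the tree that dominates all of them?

Coronal

[anterior] is immediately dominated by Oral.
[strident] is immediately dominated by Oral.
[coronal] is immediately dominated by Coronal.
The listed terminals split across distinct daughters of Coronal, so Coronal itself is the smallest node containing them all.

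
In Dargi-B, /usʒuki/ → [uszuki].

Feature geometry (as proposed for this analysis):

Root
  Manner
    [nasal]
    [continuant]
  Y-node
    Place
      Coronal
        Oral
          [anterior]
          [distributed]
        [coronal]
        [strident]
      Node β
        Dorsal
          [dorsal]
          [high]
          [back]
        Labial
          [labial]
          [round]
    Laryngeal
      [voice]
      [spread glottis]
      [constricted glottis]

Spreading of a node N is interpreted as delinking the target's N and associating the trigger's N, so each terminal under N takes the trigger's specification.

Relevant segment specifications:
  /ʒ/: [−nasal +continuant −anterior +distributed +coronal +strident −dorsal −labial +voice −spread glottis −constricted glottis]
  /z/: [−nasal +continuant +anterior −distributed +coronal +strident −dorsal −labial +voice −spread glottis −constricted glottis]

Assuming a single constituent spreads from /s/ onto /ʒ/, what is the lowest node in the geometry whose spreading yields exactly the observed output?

Comparing /ʒ/ with its surface form [z], the features that change are [anterior], [distributed].
The smallest constituent containing every changed terminal is Oral — each of its daughters lacks at least one of the affected features.
Delinking /ʒ/'s Oral and associating /s/'s Oral gives precisely the feature bundle of [z].
[voice], a feature on which the two segments disagree outside Oral, is unchanged — nothing dominating it spread, and Oral is the minimal sufficient constituent.

Oral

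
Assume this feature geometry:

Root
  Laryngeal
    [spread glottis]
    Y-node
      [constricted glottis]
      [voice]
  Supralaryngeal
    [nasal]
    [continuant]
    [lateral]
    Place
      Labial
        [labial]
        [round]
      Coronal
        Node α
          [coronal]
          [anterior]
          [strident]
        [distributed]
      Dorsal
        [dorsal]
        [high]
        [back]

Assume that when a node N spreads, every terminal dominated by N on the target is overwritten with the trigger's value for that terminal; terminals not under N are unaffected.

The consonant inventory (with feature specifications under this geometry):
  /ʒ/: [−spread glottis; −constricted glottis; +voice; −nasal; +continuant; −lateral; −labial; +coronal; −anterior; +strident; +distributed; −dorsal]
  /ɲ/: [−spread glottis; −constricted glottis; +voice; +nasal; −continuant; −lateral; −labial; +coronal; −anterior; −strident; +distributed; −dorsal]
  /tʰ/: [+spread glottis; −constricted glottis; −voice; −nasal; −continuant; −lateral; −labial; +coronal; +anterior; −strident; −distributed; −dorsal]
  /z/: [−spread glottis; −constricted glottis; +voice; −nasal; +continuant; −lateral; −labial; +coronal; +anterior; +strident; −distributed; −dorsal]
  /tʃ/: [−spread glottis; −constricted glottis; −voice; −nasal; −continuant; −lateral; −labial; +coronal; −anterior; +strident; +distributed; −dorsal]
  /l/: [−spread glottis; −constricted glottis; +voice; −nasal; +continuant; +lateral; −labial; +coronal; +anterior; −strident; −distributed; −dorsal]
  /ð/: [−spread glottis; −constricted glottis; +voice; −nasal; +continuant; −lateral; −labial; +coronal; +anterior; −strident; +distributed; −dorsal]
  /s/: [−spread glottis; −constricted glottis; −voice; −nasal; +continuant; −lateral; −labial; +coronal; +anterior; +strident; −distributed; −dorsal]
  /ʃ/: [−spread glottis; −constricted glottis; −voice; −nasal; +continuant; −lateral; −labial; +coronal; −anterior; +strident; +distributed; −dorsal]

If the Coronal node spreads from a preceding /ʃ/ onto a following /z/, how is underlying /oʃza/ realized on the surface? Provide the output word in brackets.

[oʃʒa]

Terminals under Coronal in this geometry: [coronal], [anterior], [strident], [distributed].
Spreading Coronal from /ʃ/ onto /z/ replaces those values with /ʃ/'s: [+coronal], [−anterior], [+strident], [+distributed]. Features outside Coronal ([spread glottis], [constricted glottis], [voice], …) stay as in /z/.
Among the inventory, only /ʒ/ has exactly this specification, giving the surface form [oʃʒa].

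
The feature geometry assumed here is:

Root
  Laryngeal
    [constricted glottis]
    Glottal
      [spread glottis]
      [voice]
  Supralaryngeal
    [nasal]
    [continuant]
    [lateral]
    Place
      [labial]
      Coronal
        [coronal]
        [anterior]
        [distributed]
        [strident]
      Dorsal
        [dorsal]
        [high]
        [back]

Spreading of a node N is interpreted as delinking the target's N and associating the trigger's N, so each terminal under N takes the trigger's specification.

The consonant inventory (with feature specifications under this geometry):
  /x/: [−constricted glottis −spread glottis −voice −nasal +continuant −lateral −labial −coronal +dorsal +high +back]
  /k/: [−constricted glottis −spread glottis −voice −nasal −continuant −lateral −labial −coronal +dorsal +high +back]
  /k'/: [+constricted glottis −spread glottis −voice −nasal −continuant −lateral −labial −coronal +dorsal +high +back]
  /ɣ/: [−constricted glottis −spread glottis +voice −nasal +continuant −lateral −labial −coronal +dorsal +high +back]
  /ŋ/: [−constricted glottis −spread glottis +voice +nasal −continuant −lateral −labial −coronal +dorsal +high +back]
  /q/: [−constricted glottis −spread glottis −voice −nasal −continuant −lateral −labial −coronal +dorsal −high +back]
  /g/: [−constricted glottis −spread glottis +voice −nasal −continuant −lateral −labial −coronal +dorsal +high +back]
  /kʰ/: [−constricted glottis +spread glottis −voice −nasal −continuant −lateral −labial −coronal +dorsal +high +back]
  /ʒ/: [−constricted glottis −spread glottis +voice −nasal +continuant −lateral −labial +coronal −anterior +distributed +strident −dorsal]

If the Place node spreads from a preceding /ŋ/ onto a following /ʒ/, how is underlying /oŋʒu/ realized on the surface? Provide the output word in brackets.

[oŋɣu]

Place immediately or transitively dominates [labial], [coronal], [anterior], [distributed], [strident], [dorsal], [high], [back].
The target acquires /ŋ/'s values for everything under Place — [−labial], [−coronal], [+dorsal], [+high], [+back] — while keeping its own [constricted glottis], [spread glottis], [voice], ….
Among the inventory, only /ɣ/ has exactly this specification, giving the surface form [oŋɣu].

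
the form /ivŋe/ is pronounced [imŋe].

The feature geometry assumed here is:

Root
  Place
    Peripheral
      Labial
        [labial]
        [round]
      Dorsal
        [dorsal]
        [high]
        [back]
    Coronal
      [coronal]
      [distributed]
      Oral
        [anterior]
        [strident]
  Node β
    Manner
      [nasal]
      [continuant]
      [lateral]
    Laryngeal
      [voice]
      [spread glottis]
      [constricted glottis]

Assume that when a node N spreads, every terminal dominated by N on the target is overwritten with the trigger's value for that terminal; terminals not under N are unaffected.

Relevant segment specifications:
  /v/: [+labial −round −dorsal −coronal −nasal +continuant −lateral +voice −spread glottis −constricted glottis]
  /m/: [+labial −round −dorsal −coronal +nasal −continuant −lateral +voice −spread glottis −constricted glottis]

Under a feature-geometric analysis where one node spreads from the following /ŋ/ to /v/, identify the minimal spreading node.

Manner

Feature comparison: [nasal], [continuant] differ between /v/ and [m]; the remaining terminals match.
These terminals are all dominated by Manner, and no proper subconstituent of Manner covers them all; Manner is their lowest common ancestor.
Delinking /v/'s Manner and associating /ŋ/'s Manner gives precisely the feature bundle of [m].
[dorsal], [labial] stay as in /v/ although /ŋ/ differs there, so no node dominating them spread; among the remaining candidates Manner is the lowest that derives the output.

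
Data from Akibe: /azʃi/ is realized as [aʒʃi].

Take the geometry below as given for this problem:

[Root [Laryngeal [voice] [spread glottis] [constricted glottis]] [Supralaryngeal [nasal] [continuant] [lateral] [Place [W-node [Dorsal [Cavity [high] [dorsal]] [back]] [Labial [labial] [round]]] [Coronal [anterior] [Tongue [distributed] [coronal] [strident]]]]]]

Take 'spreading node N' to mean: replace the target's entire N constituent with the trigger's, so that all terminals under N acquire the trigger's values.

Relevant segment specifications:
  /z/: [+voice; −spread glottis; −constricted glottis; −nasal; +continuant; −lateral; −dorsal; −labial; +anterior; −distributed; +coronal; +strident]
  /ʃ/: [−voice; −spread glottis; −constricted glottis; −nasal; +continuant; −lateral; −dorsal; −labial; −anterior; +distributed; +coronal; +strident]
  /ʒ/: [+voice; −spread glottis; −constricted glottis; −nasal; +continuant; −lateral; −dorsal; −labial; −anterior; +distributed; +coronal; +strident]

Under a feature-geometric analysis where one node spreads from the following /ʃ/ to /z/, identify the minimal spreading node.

Feature comparison: [anterior], [distributed] differ between /z/ and [ʒ]; the remaining terminals match.
These terminals are all dominated by Coronal, and no proper subconstituent of Coronal covers them all; Coronal is their lowest common ancestor.
Spreading Coronal from /ʃ/ overwrites each of those terminals with /ʃ/'s values, yielding exactly [ʒ].
[voice], a feature on which the two segments disagree outside Coronal, is unchanged — nothing dominating it spread, and Coronal is the minimal sufficient constituent.

Coronal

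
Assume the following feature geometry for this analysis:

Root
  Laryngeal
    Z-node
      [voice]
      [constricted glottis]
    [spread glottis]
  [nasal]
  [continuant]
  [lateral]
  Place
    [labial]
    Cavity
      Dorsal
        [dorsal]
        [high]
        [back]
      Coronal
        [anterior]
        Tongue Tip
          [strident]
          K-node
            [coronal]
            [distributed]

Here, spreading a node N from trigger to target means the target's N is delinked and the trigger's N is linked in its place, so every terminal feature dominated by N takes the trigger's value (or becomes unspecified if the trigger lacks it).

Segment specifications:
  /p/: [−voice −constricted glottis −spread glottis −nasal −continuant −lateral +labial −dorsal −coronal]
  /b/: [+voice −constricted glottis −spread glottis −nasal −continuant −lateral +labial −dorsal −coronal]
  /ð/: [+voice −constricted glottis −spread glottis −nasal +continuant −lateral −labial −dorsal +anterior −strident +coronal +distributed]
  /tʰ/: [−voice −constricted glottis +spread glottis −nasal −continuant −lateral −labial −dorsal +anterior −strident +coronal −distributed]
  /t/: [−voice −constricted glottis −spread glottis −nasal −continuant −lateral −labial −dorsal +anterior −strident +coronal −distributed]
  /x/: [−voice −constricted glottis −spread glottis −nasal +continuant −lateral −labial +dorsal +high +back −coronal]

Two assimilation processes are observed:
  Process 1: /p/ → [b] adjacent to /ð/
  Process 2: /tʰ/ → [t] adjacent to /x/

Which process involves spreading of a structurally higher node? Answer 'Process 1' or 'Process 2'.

Process 2

In Process 1, [voice] changes, so the minimal spreading node is [voice] at depth 3.
In Process 2, [spread glottis] changes, so the minimal spreading node is [spread glottis] at depth 2.
[spread glottis] (depth 2) sits above [voice] (depth 3), making Process 2 the one with the higher spreading node.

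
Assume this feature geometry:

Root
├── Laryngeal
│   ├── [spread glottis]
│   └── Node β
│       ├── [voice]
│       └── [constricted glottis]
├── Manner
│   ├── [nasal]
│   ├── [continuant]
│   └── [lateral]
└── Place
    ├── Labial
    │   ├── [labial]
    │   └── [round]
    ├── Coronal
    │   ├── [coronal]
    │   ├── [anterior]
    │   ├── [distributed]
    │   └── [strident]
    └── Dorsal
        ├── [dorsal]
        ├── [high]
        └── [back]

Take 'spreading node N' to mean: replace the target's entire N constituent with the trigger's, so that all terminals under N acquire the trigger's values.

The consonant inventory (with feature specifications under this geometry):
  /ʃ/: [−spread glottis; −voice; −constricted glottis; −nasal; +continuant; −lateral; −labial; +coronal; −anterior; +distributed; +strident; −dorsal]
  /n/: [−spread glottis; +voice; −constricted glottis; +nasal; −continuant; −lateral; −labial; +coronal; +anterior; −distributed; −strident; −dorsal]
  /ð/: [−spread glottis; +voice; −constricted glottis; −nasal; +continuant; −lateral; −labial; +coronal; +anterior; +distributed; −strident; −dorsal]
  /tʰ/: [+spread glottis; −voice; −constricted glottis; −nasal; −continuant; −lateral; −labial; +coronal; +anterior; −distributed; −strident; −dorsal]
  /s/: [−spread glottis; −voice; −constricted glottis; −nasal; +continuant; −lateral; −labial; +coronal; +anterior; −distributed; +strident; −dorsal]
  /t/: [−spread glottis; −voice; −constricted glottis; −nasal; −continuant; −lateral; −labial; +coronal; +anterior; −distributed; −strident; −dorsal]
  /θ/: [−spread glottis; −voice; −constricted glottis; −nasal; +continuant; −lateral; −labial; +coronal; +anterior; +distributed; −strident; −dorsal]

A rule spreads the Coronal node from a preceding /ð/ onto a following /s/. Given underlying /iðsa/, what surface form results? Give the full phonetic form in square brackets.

Terminals under Coronal in this geometry: [coronal], [anterior], [distributed], [strident].
The target acquires /ð/'s values for everything under Coronal — [+coronal], [+anterior], [+distributed], [−strident] — while keeping its own [spread glottis], [voice], [constricted glottis], ….
Among the inventory, only /θ/ has exactly this specification, giving the surface form [iðθa].

[iðθa]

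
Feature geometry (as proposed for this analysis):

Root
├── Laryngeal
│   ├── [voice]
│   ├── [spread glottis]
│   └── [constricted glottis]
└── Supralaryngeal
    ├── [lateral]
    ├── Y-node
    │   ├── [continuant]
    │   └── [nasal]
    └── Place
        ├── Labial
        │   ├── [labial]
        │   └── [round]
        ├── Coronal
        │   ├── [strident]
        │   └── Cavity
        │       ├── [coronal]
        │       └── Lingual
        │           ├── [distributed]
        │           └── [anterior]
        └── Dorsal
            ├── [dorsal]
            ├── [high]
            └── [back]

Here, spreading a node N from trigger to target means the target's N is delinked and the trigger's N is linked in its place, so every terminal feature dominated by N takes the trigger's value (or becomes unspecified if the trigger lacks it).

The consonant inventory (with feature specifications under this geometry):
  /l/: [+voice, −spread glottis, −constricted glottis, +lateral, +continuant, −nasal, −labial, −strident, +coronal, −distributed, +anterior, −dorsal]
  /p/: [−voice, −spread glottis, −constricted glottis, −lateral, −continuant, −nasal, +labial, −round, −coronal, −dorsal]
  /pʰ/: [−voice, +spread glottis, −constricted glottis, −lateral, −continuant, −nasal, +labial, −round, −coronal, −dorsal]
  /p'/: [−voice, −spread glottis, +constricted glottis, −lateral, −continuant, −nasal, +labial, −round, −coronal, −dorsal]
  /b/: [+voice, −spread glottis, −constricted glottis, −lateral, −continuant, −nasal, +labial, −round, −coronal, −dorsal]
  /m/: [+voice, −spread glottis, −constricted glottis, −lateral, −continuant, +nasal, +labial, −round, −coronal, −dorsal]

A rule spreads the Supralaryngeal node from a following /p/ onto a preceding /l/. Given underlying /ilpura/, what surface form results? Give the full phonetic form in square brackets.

[ibpura]

The Supralaryngeal node dominates the terminals [lateral], [continuant], [nasal], [labial], [round], [strident], [coronal], [distributed], [anterior], [dorsal], [high], [back].
Spreading Supralaryngeal from /p/ onto /l/ replaces those values with /p/'s: [−lateral], [−continuant], [−nasal], [+labial], [−round], [−coronal], [−dorsal]. Features outside Supralaryngeal ([voice], [spread glottis], [constricted glottis]) stay as in /l/.
Among the inventory, only /b/ has exactly this specification, giving the surface form [ibpura].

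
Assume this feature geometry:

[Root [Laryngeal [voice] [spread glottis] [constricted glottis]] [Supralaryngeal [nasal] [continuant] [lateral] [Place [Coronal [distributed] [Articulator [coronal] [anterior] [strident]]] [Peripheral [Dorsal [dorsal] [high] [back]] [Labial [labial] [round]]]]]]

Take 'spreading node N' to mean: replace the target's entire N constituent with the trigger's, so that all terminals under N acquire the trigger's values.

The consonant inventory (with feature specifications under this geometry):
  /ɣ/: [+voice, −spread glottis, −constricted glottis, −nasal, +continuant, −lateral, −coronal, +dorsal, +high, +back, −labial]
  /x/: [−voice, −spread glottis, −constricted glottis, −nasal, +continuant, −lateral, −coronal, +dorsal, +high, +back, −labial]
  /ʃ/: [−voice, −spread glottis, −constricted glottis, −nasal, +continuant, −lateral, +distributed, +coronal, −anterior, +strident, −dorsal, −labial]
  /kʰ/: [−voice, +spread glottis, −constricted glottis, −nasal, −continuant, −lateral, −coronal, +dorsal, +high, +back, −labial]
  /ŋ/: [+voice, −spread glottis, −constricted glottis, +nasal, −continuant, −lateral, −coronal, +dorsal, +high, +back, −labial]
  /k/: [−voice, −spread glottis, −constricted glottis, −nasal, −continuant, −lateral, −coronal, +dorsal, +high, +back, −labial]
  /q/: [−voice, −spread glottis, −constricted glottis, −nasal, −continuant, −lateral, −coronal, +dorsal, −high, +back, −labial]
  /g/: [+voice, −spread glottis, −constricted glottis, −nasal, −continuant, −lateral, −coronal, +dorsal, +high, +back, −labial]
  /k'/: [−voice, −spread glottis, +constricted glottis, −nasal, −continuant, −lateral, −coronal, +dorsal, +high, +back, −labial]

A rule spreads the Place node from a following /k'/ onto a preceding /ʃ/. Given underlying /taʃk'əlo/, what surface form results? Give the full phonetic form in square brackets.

The Place node dominates the terminals [distributed], [coronal], [anterior], [strident], [dorsal], [high], [back], [labial], [round].
The target acquires /k'/'s values for everything under Place — [−coronal], [+dorsal], [+high], [+back], [−labial] — while keeping its own [voice], [spread glottis], [constricted glottis], ….
Among the inventory, only /x/ has exactly this specification, giving the surface form [taxk'əlo].

[taxk'əlo]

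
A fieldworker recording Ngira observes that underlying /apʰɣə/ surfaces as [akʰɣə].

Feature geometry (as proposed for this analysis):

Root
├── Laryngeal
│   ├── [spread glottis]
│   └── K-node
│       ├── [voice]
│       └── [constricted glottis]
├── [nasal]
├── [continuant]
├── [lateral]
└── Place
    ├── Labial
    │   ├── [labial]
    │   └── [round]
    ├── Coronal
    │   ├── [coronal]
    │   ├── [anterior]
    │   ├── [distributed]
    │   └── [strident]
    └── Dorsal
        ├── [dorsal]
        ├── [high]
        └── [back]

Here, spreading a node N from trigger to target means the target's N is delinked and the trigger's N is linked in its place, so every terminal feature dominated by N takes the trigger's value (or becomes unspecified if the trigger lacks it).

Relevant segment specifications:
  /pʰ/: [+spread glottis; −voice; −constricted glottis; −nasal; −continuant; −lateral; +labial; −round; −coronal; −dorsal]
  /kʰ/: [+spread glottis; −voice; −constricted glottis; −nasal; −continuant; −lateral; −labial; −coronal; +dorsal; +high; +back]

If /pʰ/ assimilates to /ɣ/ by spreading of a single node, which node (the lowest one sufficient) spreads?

/pʰ/ and [kʰ] differ in [labial], [round], [dorsal], [high], [back]; every other specified feature is identical.
The smallest constituent containing every changed terminal is Place — each of its daughters lacks at least one of the affected features.
If Place spreads, every terminal under it takes /ɣ/'s value, producing [kʰ] as observed.
[spread glottis], [voice] — on which /ɣ/ differs from /pʰ/ — are unchanged, so Root cannot have spread; the constituent is no larger than Place.

Place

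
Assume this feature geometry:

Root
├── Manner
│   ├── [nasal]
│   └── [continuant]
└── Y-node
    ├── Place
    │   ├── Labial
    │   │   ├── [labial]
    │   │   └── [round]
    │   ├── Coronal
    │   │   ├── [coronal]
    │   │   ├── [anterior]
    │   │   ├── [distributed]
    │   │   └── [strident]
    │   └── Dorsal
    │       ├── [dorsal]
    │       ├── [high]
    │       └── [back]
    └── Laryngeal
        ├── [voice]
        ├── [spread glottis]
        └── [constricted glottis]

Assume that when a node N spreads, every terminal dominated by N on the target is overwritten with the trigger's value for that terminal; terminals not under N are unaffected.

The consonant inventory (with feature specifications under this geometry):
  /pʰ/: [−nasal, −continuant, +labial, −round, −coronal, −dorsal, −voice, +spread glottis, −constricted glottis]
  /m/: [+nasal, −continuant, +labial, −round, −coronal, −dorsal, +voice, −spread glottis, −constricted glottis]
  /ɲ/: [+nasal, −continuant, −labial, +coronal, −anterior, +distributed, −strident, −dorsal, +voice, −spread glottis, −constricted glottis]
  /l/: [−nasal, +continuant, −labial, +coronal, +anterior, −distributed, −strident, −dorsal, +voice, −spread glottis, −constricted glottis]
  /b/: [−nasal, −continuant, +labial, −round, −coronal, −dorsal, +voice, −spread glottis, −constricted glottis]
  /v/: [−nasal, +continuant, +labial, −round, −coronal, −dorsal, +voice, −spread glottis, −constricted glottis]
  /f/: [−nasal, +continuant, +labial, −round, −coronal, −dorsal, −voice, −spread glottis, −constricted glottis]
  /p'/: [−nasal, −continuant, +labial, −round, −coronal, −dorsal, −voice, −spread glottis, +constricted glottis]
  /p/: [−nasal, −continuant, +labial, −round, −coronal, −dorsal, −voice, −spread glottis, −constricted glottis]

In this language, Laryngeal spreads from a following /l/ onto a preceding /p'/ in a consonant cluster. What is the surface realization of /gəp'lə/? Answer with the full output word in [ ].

Laryngeal immediately or transitively dominates [voice], [spread glottis], [constricted glottis].
Spreading Laryngeal from /l/ onto /p'/ replaces those values with /l/'s: [+voice], [−spread glottis], [−constricted glottis]. Features outside Laryngeal ([nasal], [continuant], [labial], …) stay as in /p'/.
The resulting bundle matches /b/ in the inventory; substituting it for /p'/ gives [gəblə].

[gəblə]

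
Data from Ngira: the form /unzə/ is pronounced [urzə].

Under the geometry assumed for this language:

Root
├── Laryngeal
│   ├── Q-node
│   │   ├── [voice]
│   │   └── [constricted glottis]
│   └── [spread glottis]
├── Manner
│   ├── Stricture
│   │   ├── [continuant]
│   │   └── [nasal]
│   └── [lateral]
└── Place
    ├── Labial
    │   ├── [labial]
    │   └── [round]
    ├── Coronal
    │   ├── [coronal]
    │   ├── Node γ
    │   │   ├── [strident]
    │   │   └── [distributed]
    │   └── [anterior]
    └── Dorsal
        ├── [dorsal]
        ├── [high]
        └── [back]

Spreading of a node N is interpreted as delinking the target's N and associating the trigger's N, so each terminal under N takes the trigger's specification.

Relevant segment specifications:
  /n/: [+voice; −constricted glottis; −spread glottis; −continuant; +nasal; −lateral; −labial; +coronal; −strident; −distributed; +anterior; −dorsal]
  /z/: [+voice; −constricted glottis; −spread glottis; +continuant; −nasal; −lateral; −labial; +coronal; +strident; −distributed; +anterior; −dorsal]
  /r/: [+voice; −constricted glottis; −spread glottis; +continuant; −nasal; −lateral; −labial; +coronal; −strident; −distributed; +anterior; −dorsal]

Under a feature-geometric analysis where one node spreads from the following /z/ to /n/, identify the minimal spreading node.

Stricture

Feature comparison: [nasal], [continuant] differ between /n/ and [r]; the remaining terminals match.
The smallest constituent containing every changed terminal is Stricture — each of its daughters lacks at least one of the affected features.
Delinking /n/'s Stricture and associating /z/'s Stricture gives precisely the feature bundle of [r].
[strident], a feature on which the two segments disagree outside Stricture, is unchanged — nothing dominating it spread, and Stricture is the minimal sufficient constituent.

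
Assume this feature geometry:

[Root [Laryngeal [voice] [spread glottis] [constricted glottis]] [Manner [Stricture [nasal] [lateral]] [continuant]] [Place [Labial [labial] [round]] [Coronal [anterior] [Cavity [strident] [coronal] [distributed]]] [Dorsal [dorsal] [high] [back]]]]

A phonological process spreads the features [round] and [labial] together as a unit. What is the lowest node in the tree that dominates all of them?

Labial

[round] is immediately dominated by Labial.
[labial] is immediately dominated by Labial.
These paths first converge at Labial; no daughter of Labial dominates all 2 features, so Labial is the minimal constituent.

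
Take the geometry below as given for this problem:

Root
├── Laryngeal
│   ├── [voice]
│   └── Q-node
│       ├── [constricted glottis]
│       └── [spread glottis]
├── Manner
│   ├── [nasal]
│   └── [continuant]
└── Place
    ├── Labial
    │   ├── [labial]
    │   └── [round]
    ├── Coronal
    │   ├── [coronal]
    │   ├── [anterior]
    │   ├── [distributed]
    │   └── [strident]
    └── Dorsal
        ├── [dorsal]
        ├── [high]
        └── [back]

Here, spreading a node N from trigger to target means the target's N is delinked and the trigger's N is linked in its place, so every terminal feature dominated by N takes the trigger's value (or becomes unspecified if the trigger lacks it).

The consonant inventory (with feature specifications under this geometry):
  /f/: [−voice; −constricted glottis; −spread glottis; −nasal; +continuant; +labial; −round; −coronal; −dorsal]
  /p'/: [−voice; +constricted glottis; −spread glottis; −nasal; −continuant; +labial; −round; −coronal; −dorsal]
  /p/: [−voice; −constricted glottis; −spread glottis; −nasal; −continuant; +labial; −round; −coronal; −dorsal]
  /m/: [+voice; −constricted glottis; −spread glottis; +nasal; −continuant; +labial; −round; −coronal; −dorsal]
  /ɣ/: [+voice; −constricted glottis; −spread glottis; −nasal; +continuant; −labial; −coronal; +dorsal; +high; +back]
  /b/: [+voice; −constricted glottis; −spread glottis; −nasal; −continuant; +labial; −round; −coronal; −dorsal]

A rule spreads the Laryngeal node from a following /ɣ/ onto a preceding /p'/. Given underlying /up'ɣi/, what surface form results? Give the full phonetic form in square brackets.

Terminals under Laryngeal in this geometry: [voice], [constricted glottis], [spread glottis].
The target acquires /ɣ/'s values for everything under Laryngeal — [+voice], [−constricted glottis], [−spread glottis] — while keeping its own [nasal], [continuant], [labial], ….
This feature bundle is that of [b], so /up'ɣi/ surfaces as [ubɣi].

[ubɣi]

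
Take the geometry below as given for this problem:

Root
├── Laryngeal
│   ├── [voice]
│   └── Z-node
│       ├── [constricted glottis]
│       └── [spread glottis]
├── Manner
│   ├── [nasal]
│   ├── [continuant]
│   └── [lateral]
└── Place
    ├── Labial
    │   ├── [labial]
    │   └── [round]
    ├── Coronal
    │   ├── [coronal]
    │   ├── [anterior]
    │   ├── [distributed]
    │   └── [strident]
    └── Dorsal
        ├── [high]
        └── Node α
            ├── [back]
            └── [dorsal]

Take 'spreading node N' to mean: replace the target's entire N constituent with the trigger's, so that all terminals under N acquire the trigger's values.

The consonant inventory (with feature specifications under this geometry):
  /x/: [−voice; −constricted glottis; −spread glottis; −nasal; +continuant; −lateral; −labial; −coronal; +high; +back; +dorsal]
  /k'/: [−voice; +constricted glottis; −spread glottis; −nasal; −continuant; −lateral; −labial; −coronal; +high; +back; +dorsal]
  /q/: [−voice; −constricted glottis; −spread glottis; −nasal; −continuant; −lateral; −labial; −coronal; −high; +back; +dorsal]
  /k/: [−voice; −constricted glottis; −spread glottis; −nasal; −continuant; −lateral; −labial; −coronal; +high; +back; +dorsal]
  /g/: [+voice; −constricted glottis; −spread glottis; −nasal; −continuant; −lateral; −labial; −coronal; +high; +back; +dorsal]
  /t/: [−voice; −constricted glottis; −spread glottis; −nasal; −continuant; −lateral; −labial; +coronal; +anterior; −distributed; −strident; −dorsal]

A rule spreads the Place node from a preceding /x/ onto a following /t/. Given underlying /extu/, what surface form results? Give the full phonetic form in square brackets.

Place immediately or transitively dominates [labial], [round], [coronal], [anterior], [distributed], [strident], [high], [back], [dorsal].
Spreading Place from /x/ onto /t/ replaces those values with /x/'s: [−labial], [−coronal], [+high], [+back], [+dorsal]. Features outside Place ([voice], [constricted glottis], [spread glottis], …) stay as in /t/.
This feature bundle is that of [k], so /extu/ surfaces as [exku].

[exku]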